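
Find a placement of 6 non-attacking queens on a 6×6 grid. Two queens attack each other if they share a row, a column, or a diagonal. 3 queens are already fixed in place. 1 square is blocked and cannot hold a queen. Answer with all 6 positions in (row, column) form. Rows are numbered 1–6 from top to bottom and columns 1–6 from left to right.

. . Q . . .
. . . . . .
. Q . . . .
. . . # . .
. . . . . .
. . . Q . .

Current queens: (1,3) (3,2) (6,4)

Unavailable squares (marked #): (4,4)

(1,3) (2,6) (3,2) (4,5) (5,1) (6,4)

Row 2: attacked by (1,3)→{2,3,4}; (3,2)→{1,2,3}; (6,4)→{4}. Safe: 5, 6. Place at column 6.
Row 4: attacked by (1,3)→{3,6}; (2,6)→{4,6}; (3,2)→{1,2,3}; (6,4)→{2,4,6}. Blocked: 4. Safe: 5. Place at column 5.
Row 5: attacked by (1,3)→{3}; (2,6)→{3,6}; (3,2)→{2,4}; (4,5)→{4,5,6}; (6,4)→{3,4,5}. Safe: 1. Place at column 1.
Columns [3, 6, 2, 5, 1, 4], r−c [-2, -4, 1, -1, 4, 2], r+c [4, 8, 5, 9, 6, 10] are all distinct, so no two queens attack.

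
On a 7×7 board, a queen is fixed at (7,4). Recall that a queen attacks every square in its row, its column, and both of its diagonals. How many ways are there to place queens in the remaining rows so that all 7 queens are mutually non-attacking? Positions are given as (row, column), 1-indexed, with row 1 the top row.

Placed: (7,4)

Branch on row 1: col 1 → 1; col 2 → 1; col 3 → 1; col 5 → 1; col 6 → 1; col 7 → 1.
Sum: 1 + 1 + 1 + 1 + 1 + 1 = 6.

6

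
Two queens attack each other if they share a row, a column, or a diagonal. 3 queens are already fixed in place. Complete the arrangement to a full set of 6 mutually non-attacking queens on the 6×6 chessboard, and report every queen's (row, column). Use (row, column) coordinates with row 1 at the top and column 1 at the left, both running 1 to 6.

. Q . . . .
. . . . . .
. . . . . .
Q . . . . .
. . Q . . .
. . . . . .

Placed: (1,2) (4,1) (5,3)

Row 2: attacked by (1,2)→{1,2,3}; (4,1)→{1,3}; (5,3)→{3,6}. Safe: 4, 5. Place at column 4.
Row 3: attacked by (1,2)→{2,4}; (2,4)→{3,4,5}; (4,1)→{1,2}; (5,3)→{1,3,5}. Safe: 6. Place at column 6.
Row 6: attacked by (1,2)→{2}; (2,4)→{4}; (3,6)→{3,6}; (4,1)→{1,3}; (5,3)→{2,3,4}. Safe: 5. Place at column 5.
Columns [2, 4, 6, 1, 3, 5], r−c [-1, -2, -3, 3, 2, 1], r+c [3, 6, 9, 5, 8, 11] are all distinct, so no two queens attack.

(1,2) (2,4) (3,6) (4,1) (5,3) (6,5)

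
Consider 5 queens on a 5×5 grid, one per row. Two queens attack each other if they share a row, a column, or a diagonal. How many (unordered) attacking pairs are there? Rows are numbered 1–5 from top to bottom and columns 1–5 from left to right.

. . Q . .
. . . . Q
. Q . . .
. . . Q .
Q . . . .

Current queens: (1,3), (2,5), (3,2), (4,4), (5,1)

All columns are distinct and no two queens satisfy |Δrow| = |Δcol|, so no pair attacks.

0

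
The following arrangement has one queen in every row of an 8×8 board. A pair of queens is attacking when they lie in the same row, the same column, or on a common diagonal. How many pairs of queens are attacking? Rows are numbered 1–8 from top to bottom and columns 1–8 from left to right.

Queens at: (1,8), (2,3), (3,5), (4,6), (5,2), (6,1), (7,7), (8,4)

2

Same diagonal: (3,5)–(4,6) (|3−4| = |5−6| = 1); (5,2)–(6,1) (|5−6| = |2−1| = 1).
Total attacking pairs: 2.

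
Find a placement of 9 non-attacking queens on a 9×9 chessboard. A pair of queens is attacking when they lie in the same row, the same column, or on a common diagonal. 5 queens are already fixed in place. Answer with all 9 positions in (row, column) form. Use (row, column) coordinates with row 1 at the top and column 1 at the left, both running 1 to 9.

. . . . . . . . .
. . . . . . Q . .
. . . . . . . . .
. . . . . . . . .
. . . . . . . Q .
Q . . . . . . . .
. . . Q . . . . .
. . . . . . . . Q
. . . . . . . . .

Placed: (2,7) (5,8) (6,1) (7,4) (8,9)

(1,5) (2,7) (3,2) (4,6) (5,8) (6,1) (7,4) (8,9) (9,3)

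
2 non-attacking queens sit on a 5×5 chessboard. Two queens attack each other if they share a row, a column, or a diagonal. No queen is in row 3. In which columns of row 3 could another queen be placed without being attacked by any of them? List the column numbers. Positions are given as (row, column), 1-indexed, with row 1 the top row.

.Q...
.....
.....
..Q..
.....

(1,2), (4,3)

columns 1, 5

(1,2) attacks row 3 at column 2 and diagonals 4.
(4,3) attacks row 3 at column 3 and diagonals 2, 4.
Attacked columns: {2, 3, 4}. Safe: {1, 5}.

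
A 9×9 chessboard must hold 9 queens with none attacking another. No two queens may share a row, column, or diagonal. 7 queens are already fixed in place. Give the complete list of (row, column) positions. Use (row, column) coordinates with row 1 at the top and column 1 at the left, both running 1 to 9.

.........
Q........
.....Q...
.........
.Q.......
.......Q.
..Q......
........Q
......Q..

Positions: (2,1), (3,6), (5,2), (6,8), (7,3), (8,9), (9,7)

(1,5) (2,1) (3,6) (4,4) (5,2) (6,8) (7,3) (8,9) (9,7)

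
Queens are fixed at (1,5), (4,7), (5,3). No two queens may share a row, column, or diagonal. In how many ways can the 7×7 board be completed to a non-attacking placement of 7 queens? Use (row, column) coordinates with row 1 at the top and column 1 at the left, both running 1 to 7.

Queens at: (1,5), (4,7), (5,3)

Branch on row 2: col 1 → 1; col 2 → 0.
Sum: 1 + 0 = 1.

1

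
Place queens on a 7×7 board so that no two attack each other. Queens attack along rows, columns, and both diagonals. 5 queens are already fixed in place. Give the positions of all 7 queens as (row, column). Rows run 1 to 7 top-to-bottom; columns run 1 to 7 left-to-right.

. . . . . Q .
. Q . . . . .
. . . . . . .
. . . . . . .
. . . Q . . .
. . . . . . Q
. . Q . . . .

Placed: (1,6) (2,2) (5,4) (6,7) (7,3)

Row 3: attacked by (1,6)→{4,6}; (2,2)→{1,2,3}; (5,4)→{2,4,6}; (6,7)→{4,7}; (7,3)→{3,7}. Safe: 5. Place at column 5.
Row 4: attacked by (1,6)→{3,6}; (2,2)→{2,4}; (3,5)→{4,5,6}; (5,4)→{3,4,5}; (6,7)→{5,7}; (7,3)→{3,6}. Safe: 1. Place at column 1.
Columns [6, 2, 5, 1, 4, 7, 3], r−c [-5, 0, -2, 3, 1, -1, 4], r+c [7, 4, 8, 5, 9, 13, 10] are all distinct, so no two queens attack.

(1,6) (2,2) (3,5) (4,1) (5,4) (6,7) (7,3)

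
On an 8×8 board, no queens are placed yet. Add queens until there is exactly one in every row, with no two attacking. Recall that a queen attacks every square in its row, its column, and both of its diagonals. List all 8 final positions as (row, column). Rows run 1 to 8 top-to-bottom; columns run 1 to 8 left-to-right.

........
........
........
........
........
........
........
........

Row 1: Safe: 1, 2, 3, 4, 5, 6, 7, 8. Place at column 8.
Row 2: attacked by (1,8)→{7,8}. Safe: 1, 2, 3, 4, 5, 6. Place at column 4.
Row 3: attacked by (1,8)→{6,8}; (2,4)→{3,4,5}. Safe: 1, 2, 7. Place at column 1.
Row 4: attacked by (1,8)→{5,8}; (2,4)→{2,4,6}; (3,1)→{1,2}. Safe: 3, 7. Place at column 3.
Row 5: attacked by (1,8)→{4,8}; (2,4)→{1,4,7}; (3,1)→{1,3}; (4,3)→{2,3,4}. Safe: 5, 6. Place at column 6.
Row 6: attacked by (1,8)→{3,8}; (2,4)→{4,8}; (3,1)→{1,4}; (4,3)→{1,3,5}; (5,6)→{5,6,7}. Safe: 2. Place at column 2.
Row 7: attacked by (1,8)→{2,8}; (2,4)→{4}; (3,1)→{1,5}; (4,3)→{3,6}; (5,6)→{4,6,8}; (6,2)→{1,2,3}. Safe: 7. Place at column 7.
Row 8: attacked by (1,8)→{1,8}; (2,4)→{4}; (3,1)→{1,6}; (4,3)→{3,7}; (5,6)→{3,6}; (6,2)→{2,4}; (7,7)→{6,7,8}. Safe: 5. Place at column 5.
Columns [8, 4, 1, 3, 6, 2, 7, 5], r−c [-7, -2, 2, 1, -1, 4, 0, 3], r+c [9, 6, 4, 7, 11, 8, 14, 13] are all distinct, so no two queens attack.

(1,8) (2,4) (3,1) (4,3) (5,6) (6,2) (7,7) (8,5)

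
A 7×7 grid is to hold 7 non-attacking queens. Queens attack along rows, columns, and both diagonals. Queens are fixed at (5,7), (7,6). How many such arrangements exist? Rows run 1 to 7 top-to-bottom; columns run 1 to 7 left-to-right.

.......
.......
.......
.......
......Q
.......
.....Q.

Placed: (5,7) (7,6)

Branch on row 1: col 1 → 0; col 2 → 2; col 4 → 0; col 5 → 0.
Sum: 0 + 2 + 0 + 0 = 2.

2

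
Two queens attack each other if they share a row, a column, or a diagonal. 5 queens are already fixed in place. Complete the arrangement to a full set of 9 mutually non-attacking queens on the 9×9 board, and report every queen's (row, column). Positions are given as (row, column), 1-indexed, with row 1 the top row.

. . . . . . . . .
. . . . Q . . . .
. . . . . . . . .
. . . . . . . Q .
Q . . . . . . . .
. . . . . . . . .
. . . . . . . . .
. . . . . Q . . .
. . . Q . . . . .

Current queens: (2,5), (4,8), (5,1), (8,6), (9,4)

(1,7) (2,5) (3,2) (4,8) (5,1) (6,3) (7,9) (8,6) (9,4)

Row 1: attacked by (2,5)→{4,5,6}; (4,8)→{5,8}; (5,1)→{1,5}; (8,6)→{6}; (9,4)→{4}. Safe: 2, 3, 7, 9. Place at column 7.
Row 3: attacked by (1,7)→{5,7,9}; (2,5)→{4,5,6}; (4,8)→{7,8,9}; (5,1)→{1,3}; (8,6)→{1,6}; (9,4)→{4}. Safe: 2. Place at column 2.
Row 6: attacked by (1,7)→{2,7}; (2,5)→{1,5,9}; (3,2)→{2,5}; (4,8)→{6,8}; (5,1)→{1,2}; (8,6)→{4,6,8}; (9,4)→{1,4,7}. Safe: 3. Place at column 3.
Row 7: attacked by (1,7)→{1,7}; (2,5)→{5}; (3,2)→{2,6}; (4,8)→{5,8}; (5,1)→{1,3}; (6,3)→{2,3,4}; (8,6)→{5,6,7}; (9,4)→{2,4,6}. Safe: 9. Place at column 9.
Columns [7, 5, 2, 8, 1, 3, 9, 6, 4], r−c [-6, -3, 1, -4, 4, 3, -2, 2, 5], r+c [8, 7, 5, 12, 6, 9, 16, 14, 13] are all distinct, so no two queens attack.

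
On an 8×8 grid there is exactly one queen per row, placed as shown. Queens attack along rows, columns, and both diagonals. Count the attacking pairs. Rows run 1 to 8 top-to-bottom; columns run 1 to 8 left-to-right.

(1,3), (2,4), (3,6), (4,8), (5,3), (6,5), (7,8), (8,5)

Same column: (1,3)–(5,3) (column 3); (4,8)–(7,8) (column 8); (6,5)–(8,5) (column 5).
Same diagonal: (1,3)–(2,4) (|1−2| = |3−4| = 1).
Total attacking pairs: 4.

4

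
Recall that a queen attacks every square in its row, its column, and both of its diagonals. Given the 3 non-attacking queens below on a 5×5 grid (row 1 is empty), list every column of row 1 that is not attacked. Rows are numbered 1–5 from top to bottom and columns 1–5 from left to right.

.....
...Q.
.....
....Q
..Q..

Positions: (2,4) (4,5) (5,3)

(2,4) attacks row 1 at column 4 and diagonals 3, 5.
(4,5) attacks row 1 at column 5 and diagonals 2.
(5,3) attacks row 1 at column 3.
Attacked columns: {2, 3, 4, 5}. Safe: {1}.

columns 1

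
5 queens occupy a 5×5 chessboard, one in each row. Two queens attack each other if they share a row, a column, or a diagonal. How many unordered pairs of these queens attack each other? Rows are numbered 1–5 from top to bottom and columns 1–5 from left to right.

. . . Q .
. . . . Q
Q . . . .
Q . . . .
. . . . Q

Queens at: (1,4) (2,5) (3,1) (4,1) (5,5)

4

Same column: (2,5)–(5,5) (column 5); (3,1)–(4,1) (column 1).
Same diagonal: (1,4)–(2,5) (|1−2| = |4−5| = 1); (1,4)–(4,1) (|1−4| = |4−1| = 3).
Total attacking pairs: 4.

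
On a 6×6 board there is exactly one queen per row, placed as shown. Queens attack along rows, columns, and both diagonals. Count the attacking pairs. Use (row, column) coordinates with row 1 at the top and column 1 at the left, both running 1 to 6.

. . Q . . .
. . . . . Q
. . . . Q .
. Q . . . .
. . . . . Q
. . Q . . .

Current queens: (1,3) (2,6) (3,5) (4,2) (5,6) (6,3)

4

Same column: (1,3)–(6,3) (column 3); (2,6)–(5,6) (column 6).
Same diagonal: (1,3)–(3,5) (|1−3| = |3−5| = 2); (2,6)–(3,5) (|2−3| = |6−5| = 1).
Total attacking pairs: 4.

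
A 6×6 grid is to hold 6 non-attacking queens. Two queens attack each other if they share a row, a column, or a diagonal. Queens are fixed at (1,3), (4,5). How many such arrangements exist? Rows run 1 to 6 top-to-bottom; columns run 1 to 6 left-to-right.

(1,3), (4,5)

Branch on row 2: col 1 → 0; col 6 → 1.
Sum: 0 + 1 = 1.

1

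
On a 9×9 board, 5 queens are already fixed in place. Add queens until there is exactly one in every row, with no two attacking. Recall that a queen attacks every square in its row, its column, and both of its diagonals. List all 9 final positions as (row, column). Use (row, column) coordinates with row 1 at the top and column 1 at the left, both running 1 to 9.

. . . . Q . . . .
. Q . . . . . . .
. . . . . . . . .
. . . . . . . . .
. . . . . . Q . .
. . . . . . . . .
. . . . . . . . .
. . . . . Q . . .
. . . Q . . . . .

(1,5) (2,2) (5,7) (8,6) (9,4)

(1,5) (2,2) (3,8) (4,3) (5,7) (6,9) (7,1) (8,6) (9,4)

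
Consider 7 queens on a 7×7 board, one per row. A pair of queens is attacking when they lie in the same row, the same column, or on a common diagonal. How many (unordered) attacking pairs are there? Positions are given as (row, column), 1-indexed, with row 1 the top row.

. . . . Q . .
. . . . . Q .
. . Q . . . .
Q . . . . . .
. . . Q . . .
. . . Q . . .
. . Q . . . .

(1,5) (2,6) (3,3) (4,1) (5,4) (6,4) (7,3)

Same column: (3,3)–(7,3) (column 3); (5,4)–(6,4) (column 4).
Same diagonal: (1,5)–(2,6) (|1−2| = |5−6| = 1); (1,5)–(3,3) (|1−3| = |5−3| = 2); (6,4)–(7,3) (|6−7| = |4−3| = 1).
Total attacking pairs: 5.

5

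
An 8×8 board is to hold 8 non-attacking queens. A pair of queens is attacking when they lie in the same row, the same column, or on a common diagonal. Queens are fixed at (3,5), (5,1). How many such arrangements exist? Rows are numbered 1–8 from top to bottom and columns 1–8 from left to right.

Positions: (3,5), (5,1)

Branch on row 1: col 2 → 1; col 4 → 2; col 6 → 2; col 8 → 1.
Sum: 1 + 2 + 2 + 1 = 6.

6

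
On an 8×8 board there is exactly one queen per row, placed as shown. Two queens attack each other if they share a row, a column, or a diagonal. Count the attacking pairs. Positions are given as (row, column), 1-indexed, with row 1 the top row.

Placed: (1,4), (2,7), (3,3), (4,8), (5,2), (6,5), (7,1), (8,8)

Same column: (4,8)–(8,8) (column 8).
Same diagonal: (3,3)–(8,8) (|3−8| = |3−8| = 5).
Total attacking pairs: 2.

2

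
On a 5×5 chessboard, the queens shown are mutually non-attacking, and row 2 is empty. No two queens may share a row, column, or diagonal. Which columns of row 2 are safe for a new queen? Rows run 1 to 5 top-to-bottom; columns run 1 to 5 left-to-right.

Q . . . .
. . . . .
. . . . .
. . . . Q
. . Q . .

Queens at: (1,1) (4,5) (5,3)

(1,1) attacks row 2 at column 1 and diagonals 2.
(4,5) attacks row 2 at column 5 and diagonals 3.
(5,3) attacks row 2 at column 3.
Attacked columns: {1, 2, 3, 5}. Safe: {4}.

columns 4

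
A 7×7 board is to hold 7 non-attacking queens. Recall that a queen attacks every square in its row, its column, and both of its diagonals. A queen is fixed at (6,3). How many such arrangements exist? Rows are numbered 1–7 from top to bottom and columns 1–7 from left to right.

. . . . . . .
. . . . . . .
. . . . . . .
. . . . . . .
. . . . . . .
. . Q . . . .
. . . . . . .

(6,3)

Branch on row 1: col 1 → 0; col 2 → 3; col 4 → 1; col 5 → 0; col 6 → 1; col 7 → 1.
Sum: 0 + 3 + 1 + 0 + 1 + 1 = 6.

6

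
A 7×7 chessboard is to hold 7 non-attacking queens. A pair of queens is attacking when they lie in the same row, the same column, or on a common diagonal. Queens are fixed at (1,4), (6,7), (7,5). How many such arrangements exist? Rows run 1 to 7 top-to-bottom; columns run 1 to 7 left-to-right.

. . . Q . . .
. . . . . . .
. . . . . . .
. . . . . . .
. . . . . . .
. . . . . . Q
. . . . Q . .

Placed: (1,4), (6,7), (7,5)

1

Branch on row 2: col 1 → 1; col 2 → 0; col 6 → 0.
Sum: 1 + 0 + 0 = 1.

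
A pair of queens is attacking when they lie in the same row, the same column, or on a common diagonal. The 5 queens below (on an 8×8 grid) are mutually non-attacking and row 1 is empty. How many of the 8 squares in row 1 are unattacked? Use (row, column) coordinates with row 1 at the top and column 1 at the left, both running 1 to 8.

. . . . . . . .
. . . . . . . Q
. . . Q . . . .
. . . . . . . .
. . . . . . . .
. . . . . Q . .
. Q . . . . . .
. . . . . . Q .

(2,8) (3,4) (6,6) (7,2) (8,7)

2

(2,8) attacks row 1 at column 8 and diagonals 7.
(3,4) attacks row 1 at column 4 and diagonals 2, 6.
(6,6) attacks row 1 at column 6 and diagonals 1.
(7,2) attacks row 1 at column 2 and diagonals 8.
(8,7) attacks row 1 at column 7.
Attacked columns: {1, 2, 4, 6, 7, 8}. Safe: {3, 5}.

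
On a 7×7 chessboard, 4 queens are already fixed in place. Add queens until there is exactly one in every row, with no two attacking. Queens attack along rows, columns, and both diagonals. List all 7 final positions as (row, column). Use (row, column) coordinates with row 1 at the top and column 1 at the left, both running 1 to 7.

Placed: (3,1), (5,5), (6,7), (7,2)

(1,4) (2,6) (3,1) (4,3) (5,5) (6,7) (7,2)

Row 1: attacked by (3,1)→{1,3}; (5,5)→{1,5}; (6,7)→{2,7}; (7,2)→{2}. Safe: 4, 6. Place at column 4.
Row 2: attacked by (1,4)→{3,4,5}; (3,1)→{1,2}; (5,5)→{2,5}; (6,7)→{3,7}; (7,2)→{2,7}. Safe: 6. Place at column 6.
Row 4: attacked by (1,4)→{1,4,7}; (2,6)→{4,6}; (3,1)→{1,2}; (5,5)→{4,5,6}; (6,7)→{5,7}; (7,2)→{2,5}. Safe: 3. Place at column 3.
Columns [4, 6, 1, 3, 5, 7, 2], r−c [-3, -4, 2, 1, 0, -1, 5], r+c [5, 8, 4, 7, 10, 13, 9] are all distinct, so no two queens attack.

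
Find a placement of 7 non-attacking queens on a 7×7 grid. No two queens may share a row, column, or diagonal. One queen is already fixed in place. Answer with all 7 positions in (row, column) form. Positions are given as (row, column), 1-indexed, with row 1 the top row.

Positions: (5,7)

(1,5) (2,2) (3,6) (4,3) (5,7) (6,4) (7,1)

Row 1: attacked by (5,7)→{3,7}. Safe: 1, 2, 4, 5, 6. Place at column 5.
Row 2: attacked by (1,5)→{4,5,6}; (5,7)→{4,7}. Safe: 1, 2, 3. Place at column 2.
Row 3: attacked by (1,5)→{3,5,7}; (2,2)→{1,2,3}; (5,7)→{5,7}. Safe: 4, 6. Place at column 6.
Row 4: attacked by (1,5)→{2,5}; (2,2)→{2,4}; (3,6)→{5,6,7}; (5,7)→{6,7}. Safe: 1, 3. Place at column 3.
Row 6: attacked by (1,5)→{5}; (2,2)→{2,6}; (3,6)→{3,6}; (4,3)→{1,3,5}; (5,7)→{6,7}. Safe: 4. Place at column 4.
Row 7: attacked by (1,5)→{5}; (2,2)→{2,7}; (3,6)→{2,6}; (4,3)→{3,6}; (5,7)→{5,7}; (6,4)→{3,4,5}. Safe: 1. Place at column 1.
Columns [5, 2, 6, 3, 7, 4, 1], r−c [-4, 0, -3, 1, -2, 2, 6], r+c [6, 4, 9, 7, 12, 10, 8] are all distinct, so no two queens attack.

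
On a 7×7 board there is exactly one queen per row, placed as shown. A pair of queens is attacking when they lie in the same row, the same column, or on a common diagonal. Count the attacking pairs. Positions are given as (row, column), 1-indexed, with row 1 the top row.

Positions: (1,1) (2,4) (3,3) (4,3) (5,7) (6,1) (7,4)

7

Same column: (1,1)–(6,1) (column 1); (2,4)–(7,4) (column 4); (3,3)–(4,3) (column 3).
Same diagonal: (1,1)–(3,3) (|1−3| = |1−3| = 2); (2,4)–(3,3) (|2−3| = |4−3| = 1); (2,4)–(5,7) (|2−5| = |4−7| = 3); (4,3)–(6,1) (|4−6| = |3−1| = 2).
Total attacking pairs: 7.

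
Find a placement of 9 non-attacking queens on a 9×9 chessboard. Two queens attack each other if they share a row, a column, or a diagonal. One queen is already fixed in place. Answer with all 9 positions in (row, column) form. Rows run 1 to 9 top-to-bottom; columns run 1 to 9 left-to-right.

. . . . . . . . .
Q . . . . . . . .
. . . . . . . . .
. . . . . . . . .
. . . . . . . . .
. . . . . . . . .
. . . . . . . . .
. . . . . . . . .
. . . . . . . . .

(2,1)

(1,3) (2,1) (3,7) (4,2) (5,8) (6,6) (7,4) (8,9) (9,5)

Row 1: attacked by (2,1)→{1,2}. Safe: 3, 4, 5, 6, 7, 8, 9. Place at column 3.
Row 3: attacked by (1,3)→{1,3,5}; (2,1)→{1,2}. Safe: 4, 6, 7, 8, 9. Place at column 7.
Row 4: attacked by (1,3)→{3,6}; (2,1)→{1,3}; (3,7)→{6,7,8}. Safe: 2, 4, 5, 9. Place at column 2.
Row 5: attacked by (1,3)→{3,7}; (2,1)→{1,4}; (3,7)→{5,7,9}; (4,2)→{1,2,3}. Safe: 6, 8. Place at column 8.
Row 6: attacked by (1,3)→{3,8}; (2,1)→{1,5}; (3,7)→{4,7}; (4,2)→{2,4}; (5,8)→{7,8,9}. Safe: 6. Place at column 6.
Row 7: attacked by (1,3)→{3,9}; (2,1)→{1,6}; (3,7)→{3,7}; (4,2)→{2,5}; (5,8)→{6,8}; (6,6)→{5,6,7}. Safe: 4. Place at column 4.
Row 8: attacked by (1,3)→{3}; (2,1)→{1,7}; (3,7)→{2,7}; (4,2)→{2,6}; (5,8)→{5,8}; (6,6)→{4,6,8}; (7,4)→{3,4,5}. Safe: 9. Place at column 9.
Row 9: attacked by (1,3)→{3}; (2,1)→{1,8}; (3,7)→{1,7}; (4,2)→{2,7}; (5,8)→{4,8}; (6,6)→{3,6,9}; (7,4)→{2,4,6}; (8,9)→{8,9}. Safe: 5. Place at column 5.
Columns [3, 1, 7, 2, 8, 6, 4, 9, 5], r−c [-2, 1, -4, 2, -3, 0, 3, -1, 4], r+c [4, 3, 10, 6, 13, 12, 11, 17, 14] are all distinct, so no two queens attack.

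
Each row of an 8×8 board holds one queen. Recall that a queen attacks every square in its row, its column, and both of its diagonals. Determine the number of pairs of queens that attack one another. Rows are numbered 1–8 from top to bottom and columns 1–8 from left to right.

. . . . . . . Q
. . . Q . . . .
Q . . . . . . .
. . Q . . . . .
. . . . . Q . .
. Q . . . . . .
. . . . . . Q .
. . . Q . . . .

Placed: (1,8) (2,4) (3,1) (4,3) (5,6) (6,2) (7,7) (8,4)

2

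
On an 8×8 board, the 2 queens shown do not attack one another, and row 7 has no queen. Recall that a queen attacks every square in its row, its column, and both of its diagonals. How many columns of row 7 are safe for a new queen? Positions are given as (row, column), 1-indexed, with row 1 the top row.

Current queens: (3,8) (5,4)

(3,8) attacks row 7 at column 8 and diagonals 4.
(5,4) attacks row 7 at column 4 and diagonals 2, 6.
Attacked columns: {2, 4, 6, 8}. Safe: {1, 3, 5, 7}.

4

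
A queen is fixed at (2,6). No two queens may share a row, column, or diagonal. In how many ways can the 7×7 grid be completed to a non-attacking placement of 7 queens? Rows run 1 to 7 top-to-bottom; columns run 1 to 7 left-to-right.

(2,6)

Branch on row 1: col 1 → 1; col 2 → 1; col 3 → 1; col 4 → 1.
Sum: 1 + 1 + 1 + 1 = 4.

4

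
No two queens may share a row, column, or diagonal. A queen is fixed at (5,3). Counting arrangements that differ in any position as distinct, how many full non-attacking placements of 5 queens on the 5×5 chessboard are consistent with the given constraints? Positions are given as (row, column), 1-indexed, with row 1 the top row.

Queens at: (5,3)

2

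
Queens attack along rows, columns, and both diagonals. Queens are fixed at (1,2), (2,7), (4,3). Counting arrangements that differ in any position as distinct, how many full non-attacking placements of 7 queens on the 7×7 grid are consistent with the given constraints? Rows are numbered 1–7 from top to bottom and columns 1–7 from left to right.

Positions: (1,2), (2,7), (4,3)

Branch on row 3: col 1 → 0; col 5 → 1.
Sum: 0 + 1 = 1.

1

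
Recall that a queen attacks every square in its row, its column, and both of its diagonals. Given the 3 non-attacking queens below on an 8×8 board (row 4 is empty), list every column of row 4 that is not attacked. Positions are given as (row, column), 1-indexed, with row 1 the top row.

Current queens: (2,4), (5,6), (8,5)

columns 3, 8

(2,4) attacks row 4 at column 4 and diagonals 2, 6.
(5,6) attacks row 4 at column 6 and diagonals 5, 7.
(8,5) attacks row 4 at column 5 and diagonals 1.
Attacked columns: {1, 2, 4, 5, 6, 7}. Safe: {3, 8}.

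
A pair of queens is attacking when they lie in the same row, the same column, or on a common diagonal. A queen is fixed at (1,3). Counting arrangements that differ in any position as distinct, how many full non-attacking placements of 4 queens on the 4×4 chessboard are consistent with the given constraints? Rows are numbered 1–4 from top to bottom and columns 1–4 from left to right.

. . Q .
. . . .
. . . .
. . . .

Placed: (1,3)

1

Branch on row 2: col 1 → 1.
Sum: 1 = 1.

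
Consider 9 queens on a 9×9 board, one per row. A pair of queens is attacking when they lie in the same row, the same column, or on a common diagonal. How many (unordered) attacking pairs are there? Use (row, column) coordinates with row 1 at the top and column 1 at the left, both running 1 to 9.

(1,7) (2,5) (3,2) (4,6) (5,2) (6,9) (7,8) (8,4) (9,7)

Same column: (1,7)–(9,7) (column 7); (3,2)–(5,2) (column 2).
Same diagonal: (2,5)–(5,2) (|2−5| = |5−2| = 3); (2,5)–(6,9) (|2−6| = |5−9| = 4); (6,9)–(7,8) (|6−7| = |9−8| = 1).
Total attacking pairs: 5.

5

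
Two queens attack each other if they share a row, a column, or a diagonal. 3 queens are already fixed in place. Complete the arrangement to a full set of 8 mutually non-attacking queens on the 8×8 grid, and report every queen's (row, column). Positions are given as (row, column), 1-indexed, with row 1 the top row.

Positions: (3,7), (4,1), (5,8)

Row 1: attacked by (3,7)→{5,7}; (4,1)→{1,4}; (5,8)→{4,8}. Safe: 2, 3, 6. Place at column 6.
Row 2: attacked by (1,6)→{5,6,7}; (3,7)→{6,7,8}; (4,1)→{1,3}; (5,8)→{5,8}. Safe: 2, 4. Place at column 4.
Row 6: attacked by (1,6)→{1,6}; (2,4)→{4,8}; (3,7)→{4,7}; (4,1)→{1,3}; (5,8)→{7,8}. Safe: 2, 5. Place at column 2.
Row 7: attacked by (1,6)→{6}; (2,4)→{4}; (3,7)→{3,7}; (4,1)→{1,4}; (5,8)→{6,8}; (6,2)→{1,2,3}. Safe: 5. Place at column 5.
Row 8: attacked by (1,6)→{6}; (2,4)→{4}; (3,7)→{2,7}; (4,1)→{1,5}; (5,8)→{5,8}; (6,2)→{2,4}; (7,5)→{4,5,6}. Safe: 3. Place at column 3.
Columns [6, 4, 7, 1, 8, 2, 5, 3], r−c [-5, -2, -4, 3, -3, 4, 2, 5], r+c [7, 6, 10, 5, 13, 8, 12, 11] are all distinct, so no two queens attack.

(1,6) (2,4) (3,7) (4,1) (5,8) (6,2) (7,5) (8,3)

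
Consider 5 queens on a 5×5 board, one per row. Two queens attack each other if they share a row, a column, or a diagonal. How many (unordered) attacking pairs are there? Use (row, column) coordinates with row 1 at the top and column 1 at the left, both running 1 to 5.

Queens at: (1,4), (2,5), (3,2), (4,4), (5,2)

5

Same column: (1,4)–(4,4) (column 4); (3,2)–(5,2) (column 2).
Same diagonal: (1,4)–(2,5) (|1−2| = |4−5| = 1); (1,4)–(3,2) (|1−3| = |4−2| = 2); (2,5)–(5,2) (|2−5| = |5−2| = 3).
Total attacking pairs: 5.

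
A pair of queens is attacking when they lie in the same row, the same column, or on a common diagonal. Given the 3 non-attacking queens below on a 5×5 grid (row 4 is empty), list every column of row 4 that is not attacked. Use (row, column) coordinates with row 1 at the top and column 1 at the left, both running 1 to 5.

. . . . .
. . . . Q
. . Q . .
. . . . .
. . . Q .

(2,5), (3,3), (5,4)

(2,5) attacks row 4 at column 5 and diagonals 3.
(3,3) attacks row 4 at column 3 and diagonals 2, 4.
(5,4) attacks row 4 at column 4 and diagonals 3, 5.
Attacked columns: {2, 3, 4, 5}. Safe: {1}.

columns 1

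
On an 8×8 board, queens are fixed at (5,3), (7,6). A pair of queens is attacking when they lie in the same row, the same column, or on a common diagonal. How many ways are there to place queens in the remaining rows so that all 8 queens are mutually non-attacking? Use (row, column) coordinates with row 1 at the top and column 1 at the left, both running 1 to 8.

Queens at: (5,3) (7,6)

3

Branch on row 1: col 1 → 0; col 2 → 1; col 4 → 0; col 5 → 2; col 8 → 0.
Sum: 0 + 1 + 0 + 2 + 0 = 3.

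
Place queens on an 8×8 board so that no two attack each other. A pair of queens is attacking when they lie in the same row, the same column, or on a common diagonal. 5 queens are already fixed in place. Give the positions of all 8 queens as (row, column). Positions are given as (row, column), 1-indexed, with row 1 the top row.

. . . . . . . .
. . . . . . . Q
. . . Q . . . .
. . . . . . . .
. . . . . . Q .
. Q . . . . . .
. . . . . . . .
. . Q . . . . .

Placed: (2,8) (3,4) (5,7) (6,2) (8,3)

(1,5) (2,8) (3,4) (4,1) (5,7) (6,2) (7,6) (8,3)

Row 1: attacked by (2,8)→{7,8}; (3,4)→{2,4,6}; (5,7)→{3,7}; (6,2)→{2,7}; (8,3)→{3}. Safe: 1, 5. Place at column 5.
Row 4: attacked by (1,5)→{2,5,8}; (2,8)→{6,8}; (3,4)→{3,4,5}; (5,7)→{6,7,8}; (6,2)→{2,4}; (8,3)→{3,7}. Safe: 1. Place at column 1.
Row 7: attacked by (1,5)→{5}; (2,8)→{3,8}; (3,4)→{4,8}; (4,1)→{1,4}; (5,7)→{5,7}; (6,2)→{1,2,3}; (8,3)→{2,3,4}. Safe: 6. Place at column 6.
Columns [5, 8, 4, 1, 7, 2, 6, 3], r−c [-4, -6, -1, 3, -2, 4, 1, 5], r+c [6, 10, 7, 5, 12, 8, 13, 11] are all distinct, so no two queens attack.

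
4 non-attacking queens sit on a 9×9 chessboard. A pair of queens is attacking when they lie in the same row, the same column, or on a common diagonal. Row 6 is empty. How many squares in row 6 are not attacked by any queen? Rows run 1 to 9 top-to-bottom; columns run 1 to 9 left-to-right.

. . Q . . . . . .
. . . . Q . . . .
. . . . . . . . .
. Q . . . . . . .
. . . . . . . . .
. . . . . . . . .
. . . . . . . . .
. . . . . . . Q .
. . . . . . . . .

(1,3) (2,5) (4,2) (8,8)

(1,3) attacks row 6 at column 3 and diagonals 8.
(2,5) attacks row 6 at column 5 and diagonals 1, 9.
(4,2) attacks row 6 at column 2 and diagonals 4.
(8,8) attacks row 6 at column 8 and diagonals 6.
Attacked columns: {1, 2, 3, 4, 5, 6, 8, 9}. Safe: {7}.

1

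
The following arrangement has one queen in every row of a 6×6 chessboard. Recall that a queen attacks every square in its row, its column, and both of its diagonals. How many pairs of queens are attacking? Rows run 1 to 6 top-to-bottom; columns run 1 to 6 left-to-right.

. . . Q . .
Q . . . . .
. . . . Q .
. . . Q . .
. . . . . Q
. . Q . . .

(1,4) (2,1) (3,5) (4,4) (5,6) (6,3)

2

Same column: (1,4)–(4,4) (column 4).
Same diagonal: (3,5)–(4,4) (|3−4| = |5−4| = 1).
Total attacking pairs: 2.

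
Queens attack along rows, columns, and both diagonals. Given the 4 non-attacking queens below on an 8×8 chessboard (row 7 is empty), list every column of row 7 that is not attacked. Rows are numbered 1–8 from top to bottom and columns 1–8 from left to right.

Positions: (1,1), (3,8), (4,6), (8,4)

columns 2

(1,1) attacks row 7 at column 1 and diagonals 7.
(3,8) attacks row 7 at column 8 and diagonals 4.
(4,6) attacks row 7 at column 6 and diagonals 3.
(8,4) attacks row 7 at column 4 and diagonals 3, 5.
Attacked columns: {1, 3, 4, 5, 6, 7, 8}. Safe: {2}.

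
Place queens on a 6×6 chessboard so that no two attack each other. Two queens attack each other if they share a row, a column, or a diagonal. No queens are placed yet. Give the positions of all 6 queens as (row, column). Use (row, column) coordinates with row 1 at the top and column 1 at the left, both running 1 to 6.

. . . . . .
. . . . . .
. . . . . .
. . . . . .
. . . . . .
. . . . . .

(1,4) (2,1) (3,5) (4,2) (5,6) (6,3)

Row 1: Safe: 1, 2, 3, 4, 5, 6. Place at column 4.
Row 2: attacked by (1,4)→{3,4,5}. Safe: 1, 2, 6. Place at column 1.
Row 3: attacked by (1,4)→{2,4,6}; (2,1)→{1,2}. Safe: 3, 5. Place at column 5.
Row 4: attacked by (1,4)→{1,4}; (2,1)→{1,3}; (3,5)→{4,5,6}. Safe: 2. Place at column 2.
Row 5: attacked by (1,4)→{4}; (2,1)→{1,4}; (3,5)→{3,5}; (4,2)→{1,2,3}. Safe: 6. Place at column 6.
Row 6: attacked by (1,4)→{4}; (2,1)→{1,5}; (3,5)→{2,5}; (4,2)→{2,4}; (5,6)→{5,6}. Safe: 3. Place at column 3.
Columns [4, 1, 5, 2, 6, 3], r−c [-3, 1, -2, 2, -1, 3], r+c [5, 3, 8, 6, 11, 9] are all distinct, so no two queens attack.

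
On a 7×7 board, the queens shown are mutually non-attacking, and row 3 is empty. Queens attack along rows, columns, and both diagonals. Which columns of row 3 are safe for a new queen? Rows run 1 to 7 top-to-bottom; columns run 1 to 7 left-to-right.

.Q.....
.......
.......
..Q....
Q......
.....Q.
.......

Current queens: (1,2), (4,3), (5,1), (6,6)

columns 5, 7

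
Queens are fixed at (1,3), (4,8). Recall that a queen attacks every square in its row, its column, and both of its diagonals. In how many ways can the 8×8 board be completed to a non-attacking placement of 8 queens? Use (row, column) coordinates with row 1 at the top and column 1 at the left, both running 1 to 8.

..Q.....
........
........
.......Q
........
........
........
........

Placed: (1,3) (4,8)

Branch on row 2: col 1 → 0; col 5 → 2; col 7 → 2.
Sum: 0 + 2 + 2 = 4.

4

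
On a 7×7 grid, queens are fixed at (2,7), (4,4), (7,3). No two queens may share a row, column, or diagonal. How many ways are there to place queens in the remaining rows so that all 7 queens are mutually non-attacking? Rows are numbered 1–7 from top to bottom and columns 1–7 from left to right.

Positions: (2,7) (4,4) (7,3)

Branch on row 1: col 2 → 0; col 5 → 1.
Sum: 0 + 1 = 1.

1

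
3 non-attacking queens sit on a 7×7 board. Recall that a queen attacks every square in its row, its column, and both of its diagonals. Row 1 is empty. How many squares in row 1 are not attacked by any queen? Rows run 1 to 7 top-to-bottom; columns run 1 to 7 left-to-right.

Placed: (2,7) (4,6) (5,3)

4

(2,7) attacks row 1 at column 7 and diagonals 6.
(4,6) attacks row 1 at column 6 and diagonals 3.
(5,3) attacks row 1 at column 3 and diagonals 7.
Attacked columns: {3, 6, 7}. Safe: {1, 2, 4, 5}.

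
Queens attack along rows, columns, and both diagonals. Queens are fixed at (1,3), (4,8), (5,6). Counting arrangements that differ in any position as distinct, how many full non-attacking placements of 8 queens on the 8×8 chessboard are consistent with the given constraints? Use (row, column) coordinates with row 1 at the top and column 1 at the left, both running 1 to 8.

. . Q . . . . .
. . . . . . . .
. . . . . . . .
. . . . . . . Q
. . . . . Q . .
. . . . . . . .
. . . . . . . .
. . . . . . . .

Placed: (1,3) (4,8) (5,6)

2

Branch on row 2: col 1 → 0; col 5 → 1; col 7 → 1.
Sum: 0 + 1 + 1 = 2.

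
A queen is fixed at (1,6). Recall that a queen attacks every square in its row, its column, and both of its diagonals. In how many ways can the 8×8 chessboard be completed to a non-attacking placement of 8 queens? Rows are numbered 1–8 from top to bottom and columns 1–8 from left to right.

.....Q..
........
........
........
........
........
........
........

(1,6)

16

Branch on row 2: col 1 → 1; col 2 → 2; col 3 → 8; col 4 → 4; col 8 → 1.
Sum: 1 + 2 + 8 + 4 + 1 = 16.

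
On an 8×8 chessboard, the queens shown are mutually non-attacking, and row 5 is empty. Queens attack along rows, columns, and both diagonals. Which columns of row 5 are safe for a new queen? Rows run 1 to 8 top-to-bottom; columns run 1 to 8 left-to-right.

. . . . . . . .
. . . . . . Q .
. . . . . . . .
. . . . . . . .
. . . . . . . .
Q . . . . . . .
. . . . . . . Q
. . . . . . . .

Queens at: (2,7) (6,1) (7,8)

(2,7) attacks row 5 at column 7 and diagonals 4.
(6,1) attacks row 5 at column 1 and diagonals 2.
(7,8) attacks row 5 at column 8 and diagonals 6.
Attacked columns: {1, 2, 4, 6, 7, 8}. Safe: {3, 5}.

columns 3, 5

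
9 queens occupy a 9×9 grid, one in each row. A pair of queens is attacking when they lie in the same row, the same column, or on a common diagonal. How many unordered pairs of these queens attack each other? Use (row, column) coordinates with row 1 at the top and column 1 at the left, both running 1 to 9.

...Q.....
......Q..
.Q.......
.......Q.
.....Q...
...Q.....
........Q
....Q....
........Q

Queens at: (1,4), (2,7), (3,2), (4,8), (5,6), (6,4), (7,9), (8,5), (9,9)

3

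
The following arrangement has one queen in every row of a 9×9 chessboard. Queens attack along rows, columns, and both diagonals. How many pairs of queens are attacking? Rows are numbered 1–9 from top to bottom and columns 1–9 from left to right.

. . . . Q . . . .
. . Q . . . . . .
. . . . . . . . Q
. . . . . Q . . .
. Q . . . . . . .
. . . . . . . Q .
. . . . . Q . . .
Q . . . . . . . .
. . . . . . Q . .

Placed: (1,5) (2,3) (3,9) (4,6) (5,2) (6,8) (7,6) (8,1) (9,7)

2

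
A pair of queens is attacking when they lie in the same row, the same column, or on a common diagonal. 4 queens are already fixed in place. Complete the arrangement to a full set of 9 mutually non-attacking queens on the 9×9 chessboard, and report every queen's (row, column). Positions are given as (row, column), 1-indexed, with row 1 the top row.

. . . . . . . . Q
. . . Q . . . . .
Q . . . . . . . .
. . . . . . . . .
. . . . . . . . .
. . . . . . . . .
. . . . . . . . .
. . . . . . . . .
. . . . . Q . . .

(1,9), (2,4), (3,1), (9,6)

(1,9) (2,4) (3,1) (4,5) (5,8) (6,2) (7,7) (8,3) (9,6)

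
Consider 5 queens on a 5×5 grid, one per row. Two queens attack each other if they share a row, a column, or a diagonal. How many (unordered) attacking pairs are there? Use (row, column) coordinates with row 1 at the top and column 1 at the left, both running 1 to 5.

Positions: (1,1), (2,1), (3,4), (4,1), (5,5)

Same column: (1,1)–(2,1) (column 1); (1,1)–(4,1) (column 1); (2,1)–(4,1) (column 1).
Same diagonal: (1,1)–(5,5) (|1−5| = |1−5| = 4).
Total attacking pairs: 4.

4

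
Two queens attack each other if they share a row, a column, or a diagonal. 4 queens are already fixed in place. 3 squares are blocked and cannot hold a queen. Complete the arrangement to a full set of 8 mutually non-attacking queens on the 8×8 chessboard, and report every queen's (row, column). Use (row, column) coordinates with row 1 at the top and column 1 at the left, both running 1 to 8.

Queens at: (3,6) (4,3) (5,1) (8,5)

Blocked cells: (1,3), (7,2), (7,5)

Row 1: attacked by (3,6)→{4,6,8}; (4,3)→{3,6}; (5,1)→{1,5}; (8,5)→{5}. Blocked: 3. Safe: 2, 7. Place at column 7.
Row 2: attacked by (1,7)→{6,7,8}; (3,6)→{5,6,7}; (4,3)→{1,3,5}; (5,1)→{1,4}; (8,5)→{5}. Safe: 2. Place at column 2.
Row 6: attacked by (1,7)→{2,7}; (2,2)→{2,6}; (3,6)→{3,6}; (4,3)→{1,3,5}; (5,1)→{1,2}; (8,5)→{3,5,7}. Safe: 4, 8. Place at column 4.
Row 7: attacked by (1,7)→{1,7}; (2,2)→{2,7}; (3,6)→{2,6}; (4,3)→{3,6}; (5,1)→{1,3}; (6,4)→{3,4,5}; (8,5)→{4,5,6}. Blocked: 2,5. Safe: 8. Place at column 8.
Columns [7, 2, 6, 3, 1, 4, 8, 5], r−c [-6, 0, -3, 1, 4, 2, -1, 3], r+c [8, 4, 9, 7, 6, 10, 15, 13] are all distinct, so no two queens attack.

(1,7) (2,2) (3,6) (4,3) (5,1) (6,4) (7,8) (8,5)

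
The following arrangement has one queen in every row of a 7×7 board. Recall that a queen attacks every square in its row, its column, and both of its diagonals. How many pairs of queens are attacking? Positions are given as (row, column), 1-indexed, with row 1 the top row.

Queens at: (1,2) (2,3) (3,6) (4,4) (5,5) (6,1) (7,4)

3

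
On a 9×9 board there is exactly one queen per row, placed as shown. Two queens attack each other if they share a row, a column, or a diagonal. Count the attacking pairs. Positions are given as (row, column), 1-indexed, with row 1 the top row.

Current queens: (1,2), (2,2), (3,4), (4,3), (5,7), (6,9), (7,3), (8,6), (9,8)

5

Same column: (1,2)–(2,2) (column 2); (4,3)–(7,3) (column 3).
Same diagonal: (1,2)–(3,4) (|1−3| = |2−4| = 2); (3,4)–(4,3) (|3−4| = |4−3| = 1); (4,3)–(9,8) (|4−9| = |3−8| = 5).
Total attacking pairs: 5.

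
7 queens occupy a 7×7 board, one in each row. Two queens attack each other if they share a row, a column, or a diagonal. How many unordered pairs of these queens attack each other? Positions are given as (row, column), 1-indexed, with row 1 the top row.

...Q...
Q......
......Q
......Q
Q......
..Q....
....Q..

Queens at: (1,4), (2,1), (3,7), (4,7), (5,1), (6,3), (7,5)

3

Same column: (2,1)–(5,1) (column 1); (3,7)–(4,7) (column 7).
Same diagonal: (1,4)–(4,7) (|1−4| = |4−7| = 3).
Total attacking pairs: 3.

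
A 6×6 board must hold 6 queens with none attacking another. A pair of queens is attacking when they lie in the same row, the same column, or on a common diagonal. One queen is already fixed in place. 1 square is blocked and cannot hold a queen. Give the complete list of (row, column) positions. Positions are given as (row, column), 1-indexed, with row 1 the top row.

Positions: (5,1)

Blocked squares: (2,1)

(1,3) (2,6) (3,2) (4,5) (5,1) (6,4)

Row 1: attacked by (5,1)→{1,5}. Safe: 2, 3, 4, 6. Place at column 3.
Row 2: attacked by (1,3)→{2,3,4}; (5,1)→{1,4}. Blocked: 1. Safe: 5, 6. Place at column 6.
Row 3: attacked by (1,3)→{1,3,5}; (2,6)→{5,6}; (5,1)→{1,3}. Safe: 2, 4. Place at column 2.
Row 4: attacked by (1,3)→{3,6}; (2,6)→{4,6}; (3,2)→{1,2,3}; (5,1)→{1,2}. Safe: 5. Place at column 5.
Row 6: attacked by (1,3)→{3}; (2,6)→{2,6}; (3,2)→{2,5}; (4,5)→{3,5}; (5,1)→{1,2}. Safe: 4. Place at column 4.
Columns [3, 6, 2, 5, 1, 4], r−c [-2, -4, 1, -1, 4, 2], r+c [4, 8, 5, 9, 6, 10] are all distinct, so no two queens attack.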